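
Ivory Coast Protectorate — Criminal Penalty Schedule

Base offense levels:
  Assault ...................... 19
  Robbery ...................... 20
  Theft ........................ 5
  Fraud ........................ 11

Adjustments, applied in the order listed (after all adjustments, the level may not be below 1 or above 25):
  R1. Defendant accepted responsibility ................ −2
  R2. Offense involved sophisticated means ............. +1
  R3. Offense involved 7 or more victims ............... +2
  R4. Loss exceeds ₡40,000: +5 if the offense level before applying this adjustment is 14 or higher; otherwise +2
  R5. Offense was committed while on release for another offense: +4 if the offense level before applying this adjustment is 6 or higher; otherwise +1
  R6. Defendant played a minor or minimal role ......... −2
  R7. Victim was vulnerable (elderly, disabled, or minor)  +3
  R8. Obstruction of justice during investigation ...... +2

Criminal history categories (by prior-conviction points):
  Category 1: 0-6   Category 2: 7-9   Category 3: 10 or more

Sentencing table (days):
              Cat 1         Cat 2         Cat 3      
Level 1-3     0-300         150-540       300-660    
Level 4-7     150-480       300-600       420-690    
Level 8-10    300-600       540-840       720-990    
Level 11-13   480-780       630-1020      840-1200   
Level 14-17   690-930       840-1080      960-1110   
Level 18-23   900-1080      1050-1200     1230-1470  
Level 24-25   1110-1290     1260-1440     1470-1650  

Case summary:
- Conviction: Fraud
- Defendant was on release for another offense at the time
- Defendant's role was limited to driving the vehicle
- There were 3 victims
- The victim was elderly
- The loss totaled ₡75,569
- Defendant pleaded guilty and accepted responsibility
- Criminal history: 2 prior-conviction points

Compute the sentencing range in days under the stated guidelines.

690-930 days

Base offense level for fraud: 11.
R1 applies: 11 − 2 = 9.
R2 does not apply.
R3 does not apply.
R4 applies (level before this adjustment is 9 < 14, so +2): 9 + 2 = 11.
R5 applies (level before this adjustment is 11 ≥ 6, so +4): 11 + 4 = 15.
R6 applies: 15 − 2 = 13.
R7 applies: 13 + 3 = 16.
R8 does not apply.
Final offense level: 16.
Criminal history: 2 prior points → Category 1 (0-6).
Level 16 falls in the 14-17 band.
Grid: Level 14-17 × Category 1 = 690-930 days.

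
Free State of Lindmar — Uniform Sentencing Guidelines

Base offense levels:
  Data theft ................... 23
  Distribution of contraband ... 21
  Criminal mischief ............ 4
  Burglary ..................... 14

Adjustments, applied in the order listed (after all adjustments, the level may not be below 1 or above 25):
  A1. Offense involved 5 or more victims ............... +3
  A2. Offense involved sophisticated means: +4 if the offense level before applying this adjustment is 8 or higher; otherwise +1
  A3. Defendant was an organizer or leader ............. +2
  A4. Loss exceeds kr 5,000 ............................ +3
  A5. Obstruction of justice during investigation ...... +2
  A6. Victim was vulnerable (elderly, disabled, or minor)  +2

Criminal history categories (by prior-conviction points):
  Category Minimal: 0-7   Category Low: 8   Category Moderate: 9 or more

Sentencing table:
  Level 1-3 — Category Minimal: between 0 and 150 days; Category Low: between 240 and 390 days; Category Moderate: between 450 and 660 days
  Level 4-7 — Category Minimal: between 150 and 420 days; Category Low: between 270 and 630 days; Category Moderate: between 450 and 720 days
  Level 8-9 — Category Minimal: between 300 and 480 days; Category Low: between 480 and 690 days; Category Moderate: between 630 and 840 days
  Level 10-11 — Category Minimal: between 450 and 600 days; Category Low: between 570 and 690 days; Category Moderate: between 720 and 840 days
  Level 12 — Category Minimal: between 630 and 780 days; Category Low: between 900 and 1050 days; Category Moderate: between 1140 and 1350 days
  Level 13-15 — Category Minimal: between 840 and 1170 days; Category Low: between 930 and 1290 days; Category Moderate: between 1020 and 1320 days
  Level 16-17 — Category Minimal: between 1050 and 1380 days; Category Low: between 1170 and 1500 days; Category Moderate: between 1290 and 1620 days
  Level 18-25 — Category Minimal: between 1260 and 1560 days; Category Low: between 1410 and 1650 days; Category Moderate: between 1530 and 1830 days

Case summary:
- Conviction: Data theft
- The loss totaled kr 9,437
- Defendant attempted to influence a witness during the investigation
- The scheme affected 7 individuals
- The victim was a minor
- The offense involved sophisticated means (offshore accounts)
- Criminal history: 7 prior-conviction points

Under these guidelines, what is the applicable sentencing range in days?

1260-1560 days

Base offense level for data theft: 23.
A1 applies: 23 + 3 = 26.
A2 applies (level before this adjustment is 26 ≥ 8, so +4): 26 + 4 = 30.
A3 does not apply.
A4 applies: 30 + 3 = 33.
A5 applies: 33 + 2 = 35.
A6 applies: 35 + 2 = 37.
Level 37 exceeds the maximum of 25; capped at 25.
Final offense level: 25.
Criminal history: 7 prior points → Category Minimal (0-7).
Level 25 falls in the 18-25 band.
Grid: Level 18-25 × Category Minimal = 1260-1560 days.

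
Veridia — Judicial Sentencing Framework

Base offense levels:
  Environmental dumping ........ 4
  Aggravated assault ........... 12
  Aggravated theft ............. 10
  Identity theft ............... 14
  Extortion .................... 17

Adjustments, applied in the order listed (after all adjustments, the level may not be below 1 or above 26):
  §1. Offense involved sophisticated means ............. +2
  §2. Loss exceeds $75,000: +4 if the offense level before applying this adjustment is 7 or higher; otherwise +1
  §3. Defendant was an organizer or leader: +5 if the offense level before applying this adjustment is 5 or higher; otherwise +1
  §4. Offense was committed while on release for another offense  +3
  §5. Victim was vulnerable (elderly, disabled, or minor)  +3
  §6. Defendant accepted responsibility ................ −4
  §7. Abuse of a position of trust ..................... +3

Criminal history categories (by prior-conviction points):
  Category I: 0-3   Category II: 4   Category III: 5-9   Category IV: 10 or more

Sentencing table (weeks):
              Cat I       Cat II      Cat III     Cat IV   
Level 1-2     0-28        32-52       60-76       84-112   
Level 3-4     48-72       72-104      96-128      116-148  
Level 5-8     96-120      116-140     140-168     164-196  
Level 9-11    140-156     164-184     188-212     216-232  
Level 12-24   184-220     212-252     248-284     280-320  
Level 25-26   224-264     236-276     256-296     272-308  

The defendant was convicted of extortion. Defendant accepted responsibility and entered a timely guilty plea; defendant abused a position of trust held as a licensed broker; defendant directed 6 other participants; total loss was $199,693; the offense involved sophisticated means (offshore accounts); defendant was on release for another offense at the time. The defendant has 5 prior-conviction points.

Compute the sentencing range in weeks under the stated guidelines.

Base offense level for extortion: 17.
§1 applies: 17 + 2 = 19.
§2 applies (level before this adjustment is 19 ≥ 7, so +4): 19 + 4 = 23.
§3 applies (level before this adjustment is 23 ≥ 5, so +5): 23 + 5 = 28.
§4 applies: 28 + 3 = 31.
§5 does not apply.
§6 applies: 31 − 4 = 27.
§7 applies: 27 + 3 = 30.
Level 30 exceeds the maximum of 26; capped at 26.
Final offense level: 26.
Criminal history: 5 prior points → Category III (5-9).
Level 26 falls in the 25-26 band.
Grid: Level 25-26 × Category III = 256-296 weeks.

256-296 weeks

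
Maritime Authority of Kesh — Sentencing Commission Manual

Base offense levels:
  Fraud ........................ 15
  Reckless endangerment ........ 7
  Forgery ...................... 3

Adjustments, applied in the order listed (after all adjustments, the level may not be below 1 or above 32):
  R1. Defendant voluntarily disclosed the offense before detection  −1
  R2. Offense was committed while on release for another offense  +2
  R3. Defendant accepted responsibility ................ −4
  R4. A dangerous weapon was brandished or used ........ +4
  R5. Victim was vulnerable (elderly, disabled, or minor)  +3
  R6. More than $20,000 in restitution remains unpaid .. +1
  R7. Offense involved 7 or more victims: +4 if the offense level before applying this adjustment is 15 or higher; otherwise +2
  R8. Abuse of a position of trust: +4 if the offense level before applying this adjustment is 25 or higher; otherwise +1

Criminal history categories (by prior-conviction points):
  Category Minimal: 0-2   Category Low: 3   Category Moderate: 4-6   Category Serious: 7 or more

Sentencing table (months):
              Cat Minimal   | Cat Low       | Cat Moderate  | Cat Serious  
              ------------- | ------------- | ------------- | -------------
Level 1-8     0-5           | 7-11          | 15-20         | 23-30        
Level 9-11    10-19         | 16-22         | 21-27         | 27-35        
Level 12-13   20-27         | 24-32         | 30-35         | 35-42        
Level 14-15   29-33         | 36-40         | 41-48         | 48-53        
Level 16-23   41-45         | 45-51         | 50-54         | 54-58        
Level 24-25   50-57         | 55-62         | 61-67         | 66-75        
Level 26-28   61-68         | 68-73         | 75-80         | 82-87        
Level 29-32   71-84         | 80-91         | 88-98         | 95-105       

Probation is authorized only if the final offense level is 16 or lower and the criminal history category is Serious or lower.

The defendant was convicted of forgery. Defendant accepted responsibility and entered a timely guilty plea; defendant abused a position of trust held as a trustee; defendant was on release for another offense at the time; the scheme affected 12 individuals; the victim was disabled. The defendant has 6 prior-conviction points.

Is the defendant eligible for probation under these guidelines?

Base offense level for forgery: 3.
R1 does not apply.
R2 applies: 3 + 2 = 5.
R3 applies: 5 − 4 = 1.
R5 applies: 1 + 3 = 4.
R7 applies (level before this adjustment is 4 < 15, so +2): 4 + 2 = 6.
R8 applies (level before this adjustment is 6 < 25, so +1): 6 + 1 = 7.
Final offense level: 7.
Criminal history: 6 prior points → Category Moderate (4-6).
Level 7 falls in the 1-8 band.
Grid: Level 1-8 × Category Moderate = 15-20 months.
Probation check: level 7 ≤ 16 and category Moderate ≤ Serious → eligible.

Yes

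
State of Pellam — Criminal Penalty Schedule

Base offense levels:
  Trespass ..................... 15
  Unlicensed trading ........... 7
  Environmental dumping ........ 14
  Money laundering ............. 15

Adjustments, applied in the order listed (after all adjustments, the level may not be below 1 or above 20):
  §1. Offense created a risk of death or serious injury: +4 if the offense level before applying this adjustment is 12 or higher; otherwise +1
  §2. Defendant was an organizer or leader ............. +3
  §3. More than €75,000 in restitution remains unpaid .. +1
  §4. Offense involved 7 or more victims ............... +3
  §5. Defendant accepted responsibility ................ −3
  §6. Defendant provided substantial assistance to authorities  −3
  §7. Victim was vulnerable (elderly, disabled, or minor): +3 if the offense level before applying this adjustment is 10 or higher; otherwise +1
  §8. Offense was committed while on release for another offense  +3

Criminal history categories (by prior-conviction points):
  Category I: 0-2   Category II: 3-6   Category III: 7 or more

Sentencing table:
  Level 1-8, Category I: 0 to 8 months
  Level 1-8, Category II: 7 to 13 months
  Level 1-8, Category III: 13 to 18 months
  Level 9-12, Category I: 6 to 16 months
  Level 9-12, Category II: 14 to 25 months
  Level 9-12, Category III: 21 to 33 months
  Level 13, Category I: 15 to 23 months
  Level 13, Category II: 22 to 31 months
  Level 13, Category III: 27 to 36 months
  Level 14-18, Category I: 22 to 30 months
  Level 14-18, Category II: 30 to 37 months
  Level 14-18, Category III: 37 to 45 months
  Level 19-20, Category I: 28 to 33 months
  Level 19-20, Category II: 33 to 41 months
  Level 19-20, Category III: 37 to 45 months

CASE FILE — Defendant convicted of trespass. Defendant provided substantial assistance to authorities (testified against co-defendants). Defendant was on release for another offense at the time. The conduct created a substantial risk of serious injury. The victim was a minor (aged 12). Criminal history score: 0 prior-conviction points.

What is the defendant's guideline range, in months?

Base offense level for trespass: 15.
§1 applies (level before this adjustment is 15 ≥ 12, so +4): 15 + 4 = 19.
§5 does not apply.
§6 applies: 19 − 3 = 16.
§7 applies (level before this adjustment is 16 ≥ 10, so +3): 16 + 3 = 19.
§8 applies: 19 + 3 = 22.
Level 22 exceeds the maximum of 20; capped at 20.
Final offense level: 20.
Criminal history: 0 prior points → Category I (0-2).
Level 20 falls in the 19-20 band.
Grid: Level 19-20 × Category I = 28-33 months.

28-33 months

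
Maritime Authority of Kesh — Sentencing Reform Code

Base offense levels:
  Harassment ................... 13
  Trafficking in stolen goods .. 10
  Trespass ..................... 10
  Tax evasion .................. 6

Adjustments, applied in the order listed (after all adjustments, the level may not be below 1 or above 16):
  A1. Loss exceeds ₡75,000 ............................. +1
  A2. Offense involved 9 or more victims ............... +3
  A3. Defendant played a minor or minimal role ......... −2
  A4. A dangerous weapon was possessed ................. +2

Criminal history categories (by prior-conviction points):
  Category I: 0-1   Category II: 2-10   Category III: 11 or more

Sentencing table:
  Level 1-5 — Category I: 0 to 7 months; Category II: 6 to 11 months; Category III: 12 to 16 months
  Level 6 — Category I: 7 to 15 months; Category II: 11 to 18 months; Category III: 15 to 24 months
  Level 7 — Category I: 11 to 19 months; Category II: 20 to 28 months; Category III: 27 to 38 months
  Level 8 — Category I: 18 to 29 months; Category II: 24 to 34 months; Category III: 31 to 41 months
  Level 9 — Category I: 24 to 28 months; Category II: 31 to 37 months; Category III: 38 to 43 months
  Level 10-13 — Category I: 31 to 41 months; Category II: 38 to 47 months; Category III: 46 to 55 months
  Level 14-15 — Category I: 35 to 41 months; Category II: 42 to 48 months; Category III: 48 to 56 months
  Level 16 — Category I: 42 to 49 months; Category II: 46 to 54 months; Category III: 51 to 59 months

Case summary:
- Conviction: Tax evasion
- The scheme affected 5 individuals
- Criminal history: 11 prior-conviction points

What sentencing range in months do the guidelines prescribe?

15-24 months

Base offense level for tax evasion: 6.
Final offense level: 6.
Criminal history: 11 prior points → Category III (11+).
Level 6 falls in the 6 band.
Grid: Level 6 × Category III = 15-24 months.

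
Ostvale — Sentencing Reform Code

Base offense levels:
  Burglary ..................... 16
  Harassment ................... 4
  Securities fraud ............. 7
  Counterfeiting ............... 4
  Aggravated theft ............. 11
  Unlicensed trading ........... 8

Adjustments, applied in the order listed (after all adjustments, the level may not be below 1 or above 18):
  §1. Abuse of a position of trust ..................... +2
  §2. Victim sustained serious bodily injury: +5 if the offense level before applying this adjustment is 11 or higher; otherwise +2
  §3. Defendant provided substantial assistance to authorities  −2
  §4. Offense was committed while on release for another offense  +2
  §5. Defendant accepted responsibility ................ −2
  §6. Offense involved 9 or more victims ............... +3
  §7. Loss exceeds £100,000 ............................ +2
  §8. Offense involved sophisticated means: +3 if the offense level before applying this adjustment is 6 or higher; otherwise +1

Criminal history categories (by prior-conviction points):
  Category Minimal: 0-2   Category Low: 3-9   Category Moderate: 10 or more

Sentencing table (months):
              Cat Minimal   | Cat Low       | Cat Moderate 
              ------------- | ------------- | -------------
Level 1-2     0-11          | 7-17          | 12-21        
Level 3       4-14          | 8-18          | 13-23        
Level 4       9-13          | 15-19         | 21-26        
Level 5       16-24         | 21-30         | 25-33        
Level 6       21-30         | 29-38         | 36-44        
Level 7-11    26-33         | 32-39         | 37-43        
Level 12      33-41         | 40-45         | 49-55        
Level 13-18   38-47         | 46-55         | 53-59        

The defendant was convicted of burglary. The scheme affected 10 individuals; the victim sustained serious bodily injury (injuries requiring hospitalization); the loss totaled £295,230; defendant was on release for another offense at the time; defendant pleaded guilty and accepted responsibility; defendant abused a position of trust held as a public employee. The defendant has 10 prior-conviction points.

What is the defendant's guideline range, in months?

Base offense level for burglary: 16.
§1 applies: 16 + 2 = 18.
§2 applies (level before this adjustment is 18 ≥ 11, so +5): 18 + 5 = 23.
§4 applies: 23 + 2 = 25.
§5 applies: 25 − 2 = 23.
§6 applies: 23 + 3 = 26.
§7 applies: 26 + 2 = 28.
Level 28 exceeds the maximum of 18; capped at 18.
Final offense level: 18.
Criminal history: 10 prior points → Category Moderate (10+).
Level 18 falls in the 13-18 band.
Grid: Level 13-18 × Category Moderate = 53-59 months.

53-59 months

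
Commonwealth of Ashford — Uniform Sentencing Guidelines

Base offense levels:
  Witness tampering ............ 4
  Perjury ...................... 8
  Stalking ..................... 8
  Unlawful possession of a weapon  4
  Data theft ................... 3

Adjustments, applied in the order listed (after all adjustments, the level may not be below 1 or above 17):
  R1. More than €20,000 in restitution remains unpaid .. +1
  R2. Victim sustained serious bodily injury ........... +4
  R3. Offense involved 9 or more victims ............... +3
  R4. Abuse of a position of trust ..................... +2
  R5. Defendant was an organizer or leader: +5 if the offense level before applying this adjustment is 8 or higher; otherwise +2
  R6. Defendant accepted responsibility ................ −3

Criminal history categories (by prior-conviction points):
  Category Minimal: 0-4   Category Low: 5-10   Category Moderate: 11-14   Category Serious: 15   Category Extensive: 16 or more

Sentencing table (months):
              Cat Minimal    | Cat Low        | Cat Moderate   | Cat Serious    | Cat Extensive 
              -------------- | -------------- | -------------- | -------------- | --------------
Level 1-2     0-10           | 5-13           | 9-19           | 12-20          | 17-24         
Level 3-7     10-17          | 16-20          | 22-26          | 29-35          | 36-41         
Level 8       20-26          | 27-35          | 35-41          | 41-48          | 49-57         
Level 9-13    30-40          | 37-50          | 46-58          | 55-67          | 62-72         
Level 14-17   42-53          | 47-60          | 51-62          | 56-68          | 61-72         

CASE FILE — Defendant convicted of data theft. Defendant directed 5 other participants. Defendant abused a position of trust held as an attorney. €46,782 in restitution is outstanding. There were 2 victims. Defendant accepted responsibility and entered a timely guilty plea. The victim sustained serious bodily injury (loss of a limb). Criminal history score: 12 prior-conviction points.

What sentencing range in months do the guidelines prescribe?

46-58 months

Base offense level for data theft: 3.
R1 applies: 3 + 1 = 4.
R2 applies: 4 + 4 = 8.
R3 does not apply.
R4 applies: 8 + 2 = 10.
R5 applies (level before this adjustment is 10 ≥ 8, so +5): 10 + 5 = 15.
R6 applies: 15 − 3 = 12.
Final offense level: 12.
Criminal history: 12 prior points → Category Moderate (11-14).
Level 12 falls in the 9-13 band.
Grid: Level 9-13 × Category Moderate = 46-58 months.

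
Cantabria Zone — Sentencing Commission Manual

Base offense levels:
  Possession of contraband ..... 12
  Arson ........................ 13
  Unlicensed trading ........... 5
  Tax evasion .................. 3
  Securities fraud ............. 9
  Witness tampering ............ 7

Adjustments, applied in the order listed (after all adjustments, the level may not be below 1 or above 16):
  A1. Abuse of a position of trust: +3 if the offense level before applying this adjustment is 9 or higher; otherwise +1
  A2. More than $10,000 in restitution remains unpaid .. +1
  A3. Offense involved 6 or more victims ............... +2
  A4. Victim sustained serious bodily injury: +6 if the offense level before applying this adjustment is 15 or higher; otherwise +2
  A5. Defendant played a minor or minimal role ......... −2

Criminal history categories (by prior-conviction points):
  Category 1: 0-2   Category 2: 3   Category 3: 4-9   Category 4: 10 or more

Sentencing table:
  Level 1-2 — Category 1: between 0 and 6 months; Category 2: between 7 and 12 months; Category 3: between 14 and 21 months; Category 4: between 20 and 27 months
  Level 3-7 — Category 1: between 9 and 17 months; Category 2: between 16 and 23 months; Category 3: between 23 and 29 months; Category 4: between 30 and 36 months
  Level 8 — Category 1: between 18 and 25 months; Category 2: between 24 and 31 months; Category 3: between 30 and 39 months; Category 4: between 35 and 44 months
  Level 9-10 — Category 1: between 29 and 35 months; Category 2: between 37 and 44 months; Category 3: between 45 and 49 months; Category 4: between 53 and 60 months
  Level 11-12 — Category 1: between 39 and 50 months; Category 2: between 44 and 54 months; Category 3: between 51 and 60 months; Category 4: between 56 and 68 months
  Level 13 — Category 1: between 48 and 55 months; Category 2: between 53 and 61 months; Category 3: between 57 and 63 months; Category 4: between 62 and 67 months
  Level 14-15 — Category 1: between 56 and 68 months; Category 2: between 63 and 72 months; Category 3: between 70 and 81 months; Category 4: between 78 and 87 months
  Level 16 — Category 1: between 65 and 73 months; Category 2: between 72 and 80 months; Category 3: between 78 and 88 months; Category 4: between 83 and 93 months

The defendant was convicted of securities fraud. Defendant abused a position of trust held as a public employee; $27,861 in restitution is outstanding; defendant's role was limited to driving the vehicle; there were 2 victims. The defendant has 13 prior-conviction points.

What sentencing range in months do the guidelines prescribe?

56-68 months

Base offense level for securities fraud: 9.
A1 applies (level before this adjustment is 9 ≥ 9, so +3): 9 + 3 = 12.
A2 applies: 12 + 1 = 13.
A5 applies: 13 − 2 = 11.
Final offense level: 11.
Criminal history: 13 prior points → Category 4 (10+).
Level 11 falls in the 11-12 band.
Grid: Level 11-12 × Category 4 = 56-68 months.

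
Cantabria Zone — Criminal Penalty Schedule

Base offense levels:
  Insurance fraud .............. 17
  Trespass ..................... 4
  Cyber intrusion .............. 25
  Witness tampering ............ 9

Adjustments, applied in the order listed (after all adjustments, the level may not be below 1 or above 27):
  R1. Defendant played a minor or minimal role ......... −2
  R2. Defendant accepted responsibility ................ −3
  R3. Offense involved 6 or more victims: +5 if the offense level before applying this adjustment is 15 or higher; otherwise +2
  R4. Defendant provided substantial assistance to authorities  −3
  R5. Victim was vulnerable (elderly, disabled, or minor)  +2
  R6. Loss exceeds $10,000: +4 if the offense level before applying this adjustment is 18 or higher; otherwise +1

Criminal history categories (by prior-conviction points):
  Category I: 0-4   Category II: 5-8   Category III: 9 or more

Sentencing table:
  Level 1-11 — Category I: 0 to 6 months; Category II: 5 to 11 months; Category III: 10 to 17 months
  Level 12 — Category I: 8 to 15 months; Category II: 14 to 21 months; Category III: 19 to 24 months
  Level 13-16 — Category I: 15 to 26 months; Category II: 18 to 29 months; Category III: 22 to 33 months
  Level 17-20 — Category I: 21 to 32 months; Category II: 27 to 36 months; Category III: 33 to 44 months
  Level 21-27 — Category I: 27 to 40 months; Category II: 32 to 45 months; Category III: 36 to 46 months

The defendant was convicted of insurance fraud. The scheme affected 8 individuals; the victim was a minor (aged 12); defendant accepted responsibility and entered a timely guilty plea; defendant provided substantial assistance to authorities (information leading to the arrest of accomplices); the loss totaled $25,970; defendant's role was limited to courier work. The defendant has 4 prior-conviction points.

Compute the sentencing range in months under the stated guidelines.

15-26 months

Base offense level for insurance fraud: 17.
R1 applies: 17 − 2 = 15.
R2 applies: 15 − 3 = 12.
R3 applies (level before this adjustment is 12 < 15, so +2): 12 + 2 = 14.
R4 applies: 14 − 3 = 11.
R5 applies: 11 + 2 = 13.
R6 applies (level before this adjustment is 13 < 18, so +1): 13 + 1 = 14.
Final offense level: 14.
Criminal history: 4 prior points → Category I (0-4).
Level 14 falls in the 13-16 band.
Grid: Level 13-16 × Category I = 15-26 months.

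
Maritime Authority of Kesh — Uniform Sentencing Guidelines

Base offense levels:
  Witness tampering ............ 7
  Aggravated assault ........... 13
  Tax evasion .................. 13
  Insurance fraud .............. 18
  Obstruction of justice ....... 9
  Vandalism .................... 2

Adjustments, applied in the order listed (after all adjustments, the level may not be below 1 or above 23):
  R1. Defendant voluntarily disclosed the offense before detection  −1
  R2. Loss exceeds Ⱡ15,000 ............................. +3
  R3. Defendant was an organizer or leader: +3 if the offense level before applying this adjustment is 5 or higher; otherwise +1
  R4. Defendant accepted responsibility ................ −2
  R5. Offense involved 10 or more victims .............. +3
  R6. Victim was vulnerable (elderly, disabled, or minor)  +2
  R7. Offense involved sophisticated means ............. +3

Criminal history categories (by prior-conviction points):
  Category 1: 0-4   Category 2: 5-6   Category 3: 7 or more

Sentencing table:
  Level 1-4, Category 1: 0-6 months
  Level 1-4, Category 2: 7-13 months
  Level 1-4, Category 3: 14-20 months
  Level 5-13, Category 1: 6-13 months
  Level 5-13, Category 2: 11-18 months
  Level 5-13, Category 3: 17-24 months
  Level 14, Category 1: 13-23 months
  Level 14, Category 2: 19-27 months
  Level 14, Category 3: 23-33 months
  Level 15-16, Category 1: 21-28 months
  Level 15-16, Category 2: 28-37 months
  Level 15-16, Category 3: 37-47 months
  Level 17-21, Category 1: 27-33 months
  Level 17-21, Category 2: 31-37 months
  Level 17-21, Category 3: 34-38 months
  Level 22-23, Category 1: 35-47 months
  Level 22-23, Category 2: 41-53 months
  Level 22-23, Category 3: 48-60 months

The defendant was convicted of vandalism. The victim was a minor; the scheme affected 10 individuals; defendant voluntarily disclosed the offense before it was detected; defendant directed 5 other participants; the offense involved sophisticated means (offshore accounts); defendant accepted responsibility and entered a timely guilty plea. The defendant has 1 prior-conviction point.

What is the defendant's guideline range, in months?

Base offense level for vandalism: 2.
R1 applies: 2 − 1 = 1.
R3 applies (level before this adjustment is 1 < 5, so +1): 1 + 1 = 2.
R4 applies: 2 − 2 = 0.
R5 applies: 0 + 3 = 3.
R6 applies: 3 + 2 = 5.
R7 applies: 5 + 3 = 8.
Final offense level: 8.
Criminal history: 1 prior point → Category 1 (0-4).
Level 8 falls in the 5-13 band.
Grid: Level 5-13 × Category 1 = 6-13 months.

6-13 months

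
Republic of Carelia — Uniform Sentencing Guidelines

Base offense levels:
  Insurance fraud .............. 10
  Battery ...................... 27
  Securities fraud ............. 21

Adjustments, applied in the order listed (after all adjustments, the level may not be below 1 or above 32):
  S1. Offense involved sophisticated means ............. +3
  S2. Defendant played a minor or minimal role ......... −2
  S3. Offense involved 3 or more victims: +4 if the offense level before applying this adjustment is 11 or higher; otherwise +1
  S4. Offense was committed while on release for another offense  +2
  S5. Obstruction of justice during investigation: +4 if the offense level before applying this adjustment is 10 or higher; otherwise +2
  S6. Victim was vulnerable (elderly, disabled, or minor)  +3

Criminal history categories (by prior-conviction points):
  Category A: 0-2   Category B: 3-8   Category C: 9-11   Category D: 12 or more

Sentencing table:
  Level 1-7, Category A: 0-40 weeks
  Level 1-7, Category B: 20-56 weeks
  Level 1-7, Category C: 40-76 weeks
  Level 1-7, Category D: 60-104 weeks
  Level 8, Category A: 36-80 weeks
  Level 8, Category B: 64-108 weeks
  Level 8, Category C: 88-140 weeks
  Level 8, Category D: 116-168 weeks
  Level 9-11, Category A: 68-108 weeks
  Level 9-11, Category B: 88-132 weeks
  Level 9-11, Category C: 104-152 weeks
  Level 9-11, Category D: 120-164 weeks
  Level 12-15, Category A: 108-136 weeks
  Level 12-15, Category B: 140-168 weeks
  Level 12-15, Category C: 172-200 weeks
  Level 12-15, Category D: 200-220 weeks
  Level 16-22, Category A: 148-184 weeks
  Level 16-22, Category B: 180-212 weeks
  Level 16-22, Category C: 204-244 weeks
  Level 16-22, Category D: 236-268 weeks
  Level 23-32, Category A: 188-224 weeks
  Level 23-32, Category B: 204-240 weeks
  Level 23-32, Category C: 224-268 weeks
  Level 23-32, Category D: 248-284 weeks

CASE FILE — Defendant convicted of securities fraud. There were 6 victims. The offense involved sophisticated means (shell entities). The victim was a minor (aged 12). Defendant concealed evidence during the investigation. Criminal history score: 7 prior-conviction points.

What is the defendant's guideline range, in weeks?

Base offense level for securities fraud: 21.
S1 applies: 21 + 3 = 24.
S3 applies (level before this adjustment is 24 ≥ 11, so +4): 24 + 4 = 28.
S5 applies (level before this adjustment is 28 ≥ 10, so +4): 28 + 4 = 32.
S6 applies: 32 + 3 = 35.
Level 35 exceeds the maximum of 32; capped at 32.
Final offense level: 32.
Criminal history: 7 prior points → Category B (3-8).
Level 32 falls in the 23-32 band.
Grid: Level 23-32 × Category B = 204-240 weeks.

204-240 weeks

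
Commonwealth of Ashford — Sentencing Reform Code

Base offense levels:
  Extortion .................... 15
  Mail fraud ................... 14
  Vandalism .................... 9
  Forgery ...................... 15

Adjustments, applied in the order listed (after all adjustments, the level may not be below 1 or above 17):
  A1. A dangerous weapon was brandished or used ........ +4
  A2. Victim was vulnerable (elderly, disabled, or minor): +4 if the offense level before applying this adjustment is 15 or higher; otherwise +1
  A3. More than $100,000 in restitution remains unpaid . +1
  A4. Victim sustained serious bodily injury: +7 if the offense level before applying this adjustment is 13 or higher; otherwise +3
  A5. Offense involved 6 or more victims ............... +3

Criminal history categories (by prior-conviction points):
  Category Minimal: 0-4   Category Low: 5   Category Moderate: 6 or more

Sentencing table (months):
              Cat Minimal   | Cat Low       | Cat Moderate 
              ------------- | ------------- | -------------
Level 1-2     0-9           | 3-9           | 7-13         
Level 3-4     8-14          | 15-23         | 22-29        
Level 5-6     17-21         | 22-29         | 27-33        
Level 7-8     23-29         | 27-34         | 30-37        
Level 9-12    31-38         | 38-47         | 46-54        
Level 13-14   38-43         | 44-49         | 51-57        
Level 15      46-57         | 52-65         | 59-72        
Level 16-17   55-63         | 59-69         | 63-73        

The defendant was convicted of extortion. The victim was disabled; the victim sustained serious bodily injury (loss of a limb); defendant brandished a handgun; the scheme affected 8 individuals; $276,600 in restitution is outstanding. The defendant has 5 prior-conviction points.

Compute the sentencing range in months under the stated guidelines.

Base offense level for extortion: 15.
A1 applies: 15 + 4 = 19.
A2 applies (level before this adjustment is 19 ≥ 15, so +4): 19 + 4 = 23.
A3 applies: 23 + 1 = 24.
A4 applies (level before this adjustment is 24 ≥ 13, so +7): 24 + 7 = 31.
A5 applies: 31 + 3 = 34.
Level 34 exceeds the maximum of 17; capped at 17.
Final offense level: 17.
Criminal history: 5 prior points → Category Low (5).
Level 17 falls in the 16-17 band.
Grid: Level 16-17 × Category Low = 59-69 months.

59-69 months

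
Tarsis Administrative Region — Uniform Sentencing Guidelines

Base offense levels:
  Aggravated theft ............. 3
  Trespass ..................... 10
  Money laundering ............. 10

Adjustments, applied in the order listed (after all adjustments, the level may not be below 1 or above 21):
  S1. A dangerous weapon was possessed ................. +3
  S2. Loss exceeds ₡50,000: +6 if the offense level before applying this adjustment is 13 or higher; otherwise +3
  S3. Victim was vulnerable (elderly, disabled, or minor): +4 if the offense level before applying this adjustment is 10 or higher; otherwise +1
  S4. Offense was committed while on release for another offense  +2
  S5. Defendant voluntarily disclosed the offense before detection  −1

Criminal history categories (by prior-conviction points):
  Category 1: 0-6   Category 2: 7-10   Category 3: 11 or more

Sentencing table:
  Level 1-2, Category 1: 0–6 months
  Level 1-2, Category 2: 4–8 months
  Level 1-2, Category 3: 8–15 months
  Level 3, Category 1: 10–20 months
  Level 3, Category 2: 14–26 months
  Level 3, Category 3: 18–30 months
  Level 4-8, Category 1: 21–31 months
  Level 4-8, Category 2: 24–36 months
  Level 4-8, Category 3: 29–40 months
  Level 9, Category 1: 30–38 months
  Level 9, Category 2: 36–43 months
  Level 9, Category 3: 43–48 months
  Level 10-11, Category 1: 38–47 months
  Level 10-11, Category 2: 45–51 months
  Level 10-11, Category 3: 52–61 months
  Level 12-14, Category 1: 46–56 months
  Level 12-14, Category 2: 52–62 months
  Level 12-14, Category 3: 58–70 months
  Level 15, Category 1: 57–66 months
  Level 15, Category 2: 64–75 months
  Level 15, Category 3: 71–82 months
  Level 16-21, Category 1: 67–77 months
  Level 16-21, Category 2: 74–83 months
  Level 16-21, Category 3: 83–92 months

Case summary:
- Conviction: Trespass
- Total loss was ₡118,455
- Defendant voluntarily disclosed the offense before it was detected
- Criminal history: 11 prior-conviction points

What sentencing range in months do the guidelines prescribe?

Base offense level for trespass: 10.
S2 applies (level before this adjustment is 10 < 13, so +3): 10 + 3 = 13.
S3 does not apply.
S4 does not apply.
S5 applies: 13 − 1 = 12.
Final offense level: 12.
Criminal history: 11 prior points → Category 3 (11+).
Level 12 falls in the 12-14 band.
Grid: Level 12-14 × Category 3 = 58-70 months.

58-70 months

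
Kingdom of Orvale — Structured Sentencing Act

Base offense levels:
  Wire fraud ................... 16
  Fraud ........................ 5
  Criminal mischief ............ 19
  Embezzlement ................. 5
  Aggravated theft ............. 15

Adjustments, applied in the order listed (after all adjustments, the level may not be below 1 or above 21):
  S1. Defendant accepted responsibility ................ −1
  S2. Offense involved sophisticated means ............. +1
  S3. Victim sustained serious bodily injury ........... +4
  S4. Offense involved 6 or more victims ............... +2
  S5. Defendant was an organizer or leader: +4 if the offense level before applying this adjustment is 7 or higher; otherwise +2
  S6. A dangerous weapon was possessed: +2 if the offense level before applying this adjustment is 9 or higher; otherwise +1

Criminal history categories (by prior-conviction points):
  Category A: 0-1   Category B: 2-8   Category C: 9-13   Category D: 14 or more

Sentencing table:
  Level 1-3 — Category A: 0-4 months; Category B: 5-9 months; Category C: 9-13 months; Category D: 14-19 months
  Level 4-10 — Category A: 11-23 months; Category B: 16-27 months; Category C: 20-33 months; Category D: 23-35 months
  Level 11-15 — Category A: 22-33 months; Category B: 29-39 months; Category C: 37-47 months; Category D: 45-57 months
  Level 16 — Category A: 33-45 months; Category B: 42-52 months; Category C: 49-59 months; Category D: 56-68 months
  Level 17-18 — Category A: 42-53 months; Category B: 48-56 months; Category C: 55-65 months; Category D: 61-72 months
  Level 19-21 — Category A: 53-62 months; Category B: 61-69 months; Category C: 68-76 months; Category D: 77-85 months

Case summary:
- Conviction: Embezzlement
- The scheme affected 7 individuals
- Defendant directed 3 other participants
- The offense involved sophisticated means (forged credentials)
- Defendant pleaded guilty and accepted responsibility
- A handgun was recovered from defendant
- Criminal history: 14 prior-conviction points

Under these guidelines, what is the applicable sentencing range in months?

Base offense level for embezzlement: 5.
S1 applies: 5 − 1 = 4.
S2 applies: 4 + 1 = 5.
S3 does not apply.
S4 applies: 5 + 2 = 7.
S5 applies (level before this adjustment is 7 ≥ 7, so +4): 7 + 4 = 11.
S6 applies (level before this adjustment is 11 ≥ 9, so +2): 11 + 2 = 13.
Final offense level: 13.
Criminal history: 14 prior points → Category D (14+).
Level 13 falls in the 11-15 band.
Grid: Level 11-15 × Category D = 45-57 months.

45-57 months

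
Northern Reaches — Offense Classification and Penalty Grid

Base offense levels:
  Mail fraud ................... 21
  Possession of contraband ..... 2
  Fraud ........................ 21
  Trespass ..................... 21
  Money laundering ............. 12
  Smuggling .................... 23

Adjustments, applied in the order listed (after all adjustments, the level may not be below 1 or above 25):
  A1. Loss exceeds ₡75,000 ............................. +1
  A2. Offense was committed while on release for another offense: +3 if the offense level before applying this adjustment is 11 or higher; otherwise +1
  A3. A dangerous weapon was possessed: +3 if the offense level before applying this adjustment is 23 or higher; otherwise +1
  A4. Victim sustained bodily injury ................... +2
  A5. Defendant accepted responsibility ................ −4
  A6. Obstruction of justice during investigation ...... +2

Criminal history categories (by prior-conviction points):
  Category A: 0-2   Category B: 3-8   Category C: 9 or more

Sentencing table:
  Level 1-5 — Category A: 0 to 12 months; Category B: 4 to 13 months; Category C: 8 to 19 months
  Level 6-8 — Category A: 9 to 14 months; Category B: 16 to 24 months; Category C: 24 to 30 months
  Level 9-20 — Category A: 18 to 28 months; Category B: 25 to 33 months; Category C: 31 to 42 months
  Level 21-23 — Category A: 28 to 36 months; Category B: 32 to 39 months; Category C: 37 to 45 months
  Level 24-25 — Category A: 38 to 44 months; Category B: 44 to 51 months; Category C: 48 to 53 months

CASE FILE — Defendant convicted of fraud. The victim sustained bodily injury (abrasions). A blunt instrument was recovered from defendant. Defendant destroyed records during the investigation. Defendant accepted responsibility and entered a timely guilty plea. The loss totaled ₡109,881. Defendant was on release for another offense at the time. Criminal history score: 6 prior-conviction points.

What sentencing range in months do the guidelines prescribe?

44-51 months

Base offense level for fraud: 21.
A1 applies: 21 + 1 = 22.
A2 applies (level before this adjustment is 22 ≥ 11, so +3): 22 + 3 = 25.
A3 applies (level before this adjustment is 25 ≥ 23, so +3): 25 + 3 = 28.
A4 applies: 28 + 2 = 30.
A5 applies: 30 − 4 = 26.
A6 applies: 26 + 2 = 28.
Level 28 exceeds the maximum of 25; capped at 25.
Final offense level: 25.
Criminal history: 6 prior points → Category B (3-8).
Level 25 falls in the 24-25 band.
Grid: Level 24-25 × Category B = 44-51 months.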